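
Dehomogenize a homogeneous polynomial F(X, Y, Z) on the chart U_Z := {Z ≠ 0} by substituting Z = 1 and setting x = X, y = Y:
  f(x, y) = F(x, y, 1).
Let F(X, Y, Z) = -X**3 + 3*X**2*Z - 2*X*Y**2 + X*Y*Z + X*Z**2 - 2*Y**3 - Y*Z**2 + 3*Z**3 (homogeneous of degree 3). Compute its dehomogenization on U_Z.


f(x, y) = -x**3 + 3*x**2 - 2*x*y**2 + x*y + x - 2*y**3 - y + 3

On U_Z we set Z = 1. Each monomial c·X^i·Y^j·Z^k in F becomes c·x^i·y^j·1^k = c·x^i·y^j.
Substituting Z = 1: F(X, Y, 1) = -x**3 + 3*x**2 - 2*x*y**2 + x*y + x - 2*y**3 - y + 3.
Note: deg(f) ≤ deg(F) = 3; strict inequality happens when F is divisible by Z (lost terms).


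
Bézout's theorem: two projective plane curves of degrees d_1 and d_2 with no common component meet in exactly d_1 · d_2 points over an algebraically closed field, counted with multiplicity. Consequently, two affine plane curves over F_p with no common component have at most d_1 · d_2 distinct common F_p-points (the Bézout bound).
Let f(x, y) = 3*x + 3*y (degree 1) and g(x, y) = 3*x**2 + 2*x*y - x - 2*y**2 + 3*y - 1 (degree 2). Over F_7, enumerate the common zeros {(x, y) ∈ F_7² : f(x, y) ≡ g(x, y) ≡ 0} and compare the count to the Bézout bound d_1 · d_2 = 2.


Common zeros: ∅; count = 0; Bézout bound = 2.

deg(f) = 1, deg(g) = 2, so Bézout bound = 2.
Scan x ∈ F_7. For each x, list the y ∈ F_7 with f(x, y) ≡ 0 and those with g(x, y) ≡ 0 (mod 7); the common zeros in that column are the intersection.
  x = 0: f ≡ 0 at y ∈ {0}; g ≡ 0 at y ∈ {1, 4}; common: ∅.
  x = 1: f ≡ 0 at y ∈ {6}; g ≡ 0 at y ∈ ∅; common: ∅.
  x = 2: f ≡ 0 at y ∈ {5}; g ≡ 0 at y ∈ {1, 6}; common: ∅.
  x = 3: f ≡ 0 at y ∈ {4}; g ≡ 0 at y ∈ ∅; common: ∅.
  x = 4: f ≡ 0 at y ∈ {3}; g ≡ 0 at y ∈ ∅; common: ∅.
  x = 5: f ≡ 0 at y ∈ {2}; g ≡ 0 at y ∈ {5}; common: ∅.
  x = 6: f ≡ 0 at y ∈ {1}; g ≡ 0 at y ∈ {5, 6}; common: ∅.
Collecting: common zeros = ∅, so the count is 0.
Comparison with the Bézout bound: 0 ≤ 2 = deg(f)·deg(g), as expected for curves with no common component (the affine F_7-count falls short of the bound because intersections may lie at infinity, over extension fields, or carry multiplicity).


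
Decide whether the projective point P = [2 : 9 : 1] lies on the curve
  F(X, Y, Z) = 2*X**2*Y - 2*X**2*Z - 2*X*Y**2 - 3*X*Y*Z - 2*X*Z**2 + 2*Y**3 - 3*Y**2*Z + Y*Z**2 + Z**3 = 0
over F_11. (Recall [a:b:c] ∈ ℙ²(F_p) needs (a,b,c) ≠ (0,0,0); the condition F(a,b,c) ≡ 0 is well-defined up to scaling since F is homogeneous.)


F(2,9,1) ≡ 5 (mod 11); P is NOT on the curve.

Evaluate F(2, 9, 1) term-by-term (mod 11).
  2*X**2*Y ↦ 2·4·9·1 = 72
  -2*X**2*Z ↦ -2·4·1·1 = -8
  -2*X*Y**2 ↦ -2·2·81·1 = -324
  -3*X*Y*Z ↦ -3·2·9·1 = -54
  -2*X*Z**2 ↦ -2·2·1·1 = -4
  2*Y**3 ↦ 2·1·729·1 = 1458
  -3*Y**2*Z ↦ -3·1·81·1 = -243
  Y*Z**2 ↦ 1·1·9·1 = 9
  Z**3 ↦ 1·1·1·1 = 1
Sum: F(2, 9, 1) = (72) + (-8) + (-324) + (-54) + (-4) + (1458) + (-243) + (9) + (1) = 907.
Reducing mod 11: 907 ≡ 5 (mod 11).
Since F(a, b, c) ≡ 5 ≠ 0 (mod 11), P does NOT lie on the curve.


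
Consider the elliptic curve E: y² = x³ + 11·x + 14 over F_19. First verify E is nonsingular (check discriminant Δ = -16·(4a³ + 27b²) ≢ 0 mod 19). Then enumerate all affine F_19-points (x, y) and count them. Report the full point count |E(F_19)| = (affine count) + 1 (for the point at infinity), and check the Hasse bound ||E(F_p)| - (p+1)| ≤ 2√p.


Affine points = {(1, 8), (1, 11), (2, 5), (2, 14), (3, 6), (3, 13), (5, 2), (5, 17), (6, 7), (6, 12), (7, 4), (7, 15), (8, 5), (8, 14), (9, 5), (9, 14), (13, 6), (13, 13), (14, 9), (14, 10), (15, 1), (15, 18), (16, 7), (16, 12)}; affine count = 24; |E(F_19)| = 25.

Discriminant check: Δ ∝ 4a³ + 27b² = 4·11³ + 27·14² = 4·1331 + 27·196 ≡ 14 (mod 19). Nonzero ⇒ E is nonsingular.
For each x ∈ F_19, compute rhs = x³ + 11·x + 14 mod 19, then count y ∈ F_19 with y² ≡ rhs.
  x = 0: rhs = 14, matching y values: none (0 points).
  x = 1: rhs = 7, matching y values: 8, 11 (2 points).
  x = 2: rhs = 6, matching y values: 5, 14 (2 points).
  x = 3: rhs = 17, matching y values: 6, 13 (2 points).
  x = 4: rhs = 8, matching y values: none (0 points).
  x = 5: rhs = 4, matching y values: 2, 17 (2 points).
  x = 6: rhs = 11, matching y values: 7, 12 (2 points).
  x = 7: rhs = 16, matching y values: 4, 15 (2 points).
  x = 8: rhs = 6, matching y values: 5, 14 (2 points).
  x = 9: rhs = 6, matching y values: 5, 14 (2 points).
  x = 10: rhs = 3, matching y values: none (0 points).
  x = 11: rhs = 3, matching y values: none (0 points).
  x = 12: rhs = 12, matching y values: none (0 points).
  x = 13: rhs = 17, matching y values: 6, 13 (2 points).
  x = 14: rhs = 5, matching y values: 9, 10 (2 points).
  x = 15: rhs = 1, matching y values: 1, 18 (2 points).
  x = 16: rhs = 11, matching y values: 7, 12 (2 points).
  x = 17: rhs = 3, matching y values: none (0 points).
  x = 18: rhs = 2, matching y values: none (0 points).
Total affine count: 24.
Full point count |E(F_19)| = 24 + 1 = 25.
Hasse bound: |25 − (19+1)| = |5| = 5 ≤ 2√19 ≈ 8.7178 ✓.


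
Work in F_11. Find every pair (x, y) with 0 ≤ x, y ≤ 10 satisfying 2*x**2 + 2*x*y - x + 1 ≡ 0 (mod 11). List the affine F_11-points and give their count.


Affine F_11-points: {(1, 10), (2, 1), (3, 1), (4, 6), (5, 2), (6, 10), (7, 6), (8, 0), (9, 0), (10, 2)}; count = 10.

For each of the 121 pairs (x, y) ∈ F_11², evaluate f(x, y) mod 11. Record the zeros.
  x = 0: [0↦1, 1↦1, 2↦1, 3↦1, 4↦1, 5↦1, 6↦1, 7↦1, 8↦1, 9↦1, 10↦1]  zeros at y ∈ ∅
  x = 1: [0↦2, 1↦4, 2↦6, 3↦8, 4↦10, 5↦1, 6↦3, 7↦5, 8↦7, 9↦9, 10↦0]  zeros at y ∈ {10}
  x = 2: [0↦7, 1↦0, 2↦4, 3↦8, 4↦1, 5↦5, 6↦9, 7↦2, 8↦6, 9↦10, 10↦3]  zeros at y ∈ {1}
  x = 3: [0↦5, 1↦0, 2↦6, 3↦1, 4↦7, 5↦2, 6↦8, 7↦3, 8↦9, 9↦4, 10↦10]  zeros at y ∈ {1}
  x = 4: [0↦7, 1↦4, 2↦1, 3↦9, 4↦6, 5↦3, 6↦0, 7↦8, 8↦5, 9↦2, 10↦10]  zeros at y ∈ {6}
  x = 5: [0↦2, 1↦1, 2↦0, 3↦10, 4↦9, 5↦8, 6↦7, 7↦6, 8↦5, 9↦4, 10↦3]  zeros at y ∈ {2}
  x = 6: [0↦1, 1↦2, 2↦3, 3↦4, 4↦5, 5↦6, 6↦7, 7↦8, 8↦9, 9↦10, 10↦0]  zeros at y ∈ {10}
  x = 7: [0↦4, 1↦7, 2↦10, 3↦2, 4↦5, 5↦8, 6↦0, 7↦3, 8↦6, 9↦9, 10↦1]  zeros at y ∈ {6}
  x = 8: [0↦0, 1↦5, 2↦10, 3↦4, 4↦9, 5↦3, 6↦8, 7↦2, 8↦7, 9↦1, 10↦6]  zeros at y ∈ {0}
  x = 9: [0↦0, 1↦7, 2↦3, 3↦10, 4↦6, 5↦2, 6↦9, 7↦5, 8↦1, 9↦8, 10↦4]  zeros at y ∈ {0}
  x = 10: [0↦4, 1↦2, 2↦0, 3↦9, 4↦7, 5↦5, 6↦3, 7↦1, 8↦10, 9↦8, 10↦6]  zeros at y ∈ {2}
Collecting zeros: affine points = {(1, 10), (2, 1), (3, 1), (4, 6), (5, 2), (6, 10), (7, 6), (8, 0), (9, 0), (10, 2)}.
Total count |C(F_11)_aff| = 10.


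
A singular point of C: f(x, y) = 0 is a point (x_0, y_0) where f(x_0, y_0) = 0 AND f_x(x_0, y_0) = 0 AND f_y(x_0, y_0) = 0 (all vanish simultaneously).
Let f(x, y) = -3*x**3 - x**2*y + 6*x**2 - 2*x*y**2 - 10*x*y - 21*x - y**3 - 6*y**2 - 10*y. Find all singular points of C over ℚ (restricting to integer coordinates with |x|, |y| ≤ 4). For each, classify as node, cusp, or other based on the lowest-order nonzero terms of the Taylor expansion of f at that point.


Singular points: {(1, -3)}; classification: cusp.

Compute partial derivatives:
  f_x = -9*x**2 - 2*x*y + 12*x - 2*y**2 - 10*y - 21.
  f_y = -x**2 - 4*x*y - 10*x - 3*y**2 - 12*y - 10.
Scan x_0 ∈ {−4, ..., 4}. For each x_0, f_y(x_0, y) is a polynomial in y; find its integer roots y ∈ {−4, ..., 4}, then test f_x and f at those candidates.
  x = -4: f_y(-4, y) = -3*y**2 + 4*y + 14; no integer root y with |y| ≤ 4.
  x = -3: f_y(-3, y) = 11 - 3*y**2; no integer root y with |y| ≤ 4.
  x = -2: f_y(-2, y) = -3*y**2 - 4*y + 6; no integer root y with |y| ≤ 4.
  x = -1: f_y(-1, y) = -3*y**2 - 8*y - 1; no integer root y with |y| ≤ 4.
  x = 0: f_y(0, y) = -3*y**2 - 12*y - 10; no integer root y with |y| ≤ 4.
  x = 1: f_y(1, y) = -3*y**2 - 16*y - 21; vanishes at y ∈ {-3}. (1, -3): f_x = 0, f = 0 — SINGULAR.
  x = 2: f_y(2, y) = -3*y**2 - 20*y - 34; no integer root y with |y| ≤ 4.
  x = 3: f_y(3, y) = -3*y**2 - 24*y - 49; no integer root y with |y| ≤ 4.
  x = 4: f_y(4, y) = -3*y**2 - 28*y - 66; no integer root y with |y| ≤ 4.
Only singular point on the grid: (1, -3).
Classify: substitute x = 1 + u, y = -3 + v and expand: f = -3*u**3 - u**2*v - 2*u*v**2 - v**3 + v**2.
No constant or linear terms (consistent with a singular point). Quadratic part: v**2. Cubic part: -3*u**3 - u**2*v - 2*u*v**2 - v**3.
The quadratic part v**2 is a perfect square, so there is a single (double) tangent line v = 0, i.e. y = -3. Restricting the cubic part to that line (v = 0) leaves -3*u**3 ≠ 0, so f is not divisible by v and the branch is v² ≈ 3*u**3 to lowest order — this is a cusp.
Classification: cusp.


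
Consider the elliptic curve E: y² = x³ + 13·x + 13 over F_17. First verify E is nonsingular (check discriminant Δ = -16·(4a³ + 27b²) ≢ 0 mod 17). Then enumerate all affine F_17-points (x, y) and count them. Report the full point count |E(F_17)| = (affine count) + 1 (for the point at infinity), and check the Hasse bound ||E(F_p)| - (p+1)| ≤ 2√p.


Affine points = {(0, 8), (0, 9), (2, 8), (2, 9), (5, 4), (5, 13), (6, 1), (6, 16), (8, 0), (9, 3), (9, 14), (10, 2), (10, 15), (11, 5), (11, 12), (13, 4), (13, 13), (14, 7), (14, 10), (15, 8), (15, 9), (16, 4), (16, 13)}; affine count = 23; |E(F_17)| = 24.

Discriminant check: Δ ∝ 4a³ + 27b² = 4·13³ + 27·13² = 4·2197 + 27·169 ≡ 6 (mod 17). Nonzero ⇒ E is nonsingular.
For each x ∈ F_17, compute rhs = x³ + 13·x + 13 mod 17, then count y ∈ F_17 with y² ≡ rhs.
  x = 0: rhs = 13, matching y values: 8, 9 (2 points).
  x = 1: rhs = 10, matching y values: none (0 points).
  x = 2: rhs = 13, matching y values: 8, 9 (2 points).
  x = 3: rhs = 11, matching y values: none (0 points).
  x = 4: rhs = 10, matching y values: none (0 points).
  x = 5: rhs = 16, matching y values: 4, 13 (2 points).
  x = 6: rhs = 1, matching y values: 1, 16 (2 points).
  x = 7: rhs = 5, matching y values: none (0 points).
  x = 8: rhs = 0, matching y values: 0 (1 points).
  x = 9: rhs = 9, matching y values: 3, 14 (2 points).
  x = 10: rhs = 4, matching y values: 2, 15 (2 points).
  x = 11: rhs = 8, matching y values: 5, 12 (2 points).
  x = 12: rhs = 10, matching y values: none (0 points).
  x = 13: rhs = 16, matching y values: 4, 13 (2 points).
  x = 14: rhs = 15, matching y values: 7, 10 (2 points).
  x = 15: rhs = 13, matching y values: 8, 9 (2 points).
  x = 16: rhs = 16, matching y values: 4, 13 (2 points).
Total affine count: 23.
Full point count |E(F_17)| = 23 + 1 = 24.
Hasse bound: |24 − (17+1)| = |6| = 6 ≤ 2√17 ≈ 8.2462 ✓.


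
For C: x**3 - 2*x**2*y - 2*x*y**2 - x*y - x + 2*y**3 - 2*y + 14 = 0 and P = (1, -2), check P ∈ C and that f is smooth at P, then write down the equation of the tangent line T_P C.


Tangent line at P: 4*x + 27*y + 50 = 0.

Step 1: f(1, -2) = 0, so P lies on C.
Step 2: partial derivatives
  f_x(x, y) = 3*x**2 - 4*x*y - 2*y**2 - y - 1, f_y(x, y) = -2*x**2 - 4*x*y - x + 6*y**2 - 2.
  f_x(P) = 4, f_y(P) = 27 (gradient nonzero, so P is smooth).
Step 3: tangent line at P: 4·(x − 1) + 27·(y − -2) = 0.
Expanding: 4*x + 27*y + 50 = 0.


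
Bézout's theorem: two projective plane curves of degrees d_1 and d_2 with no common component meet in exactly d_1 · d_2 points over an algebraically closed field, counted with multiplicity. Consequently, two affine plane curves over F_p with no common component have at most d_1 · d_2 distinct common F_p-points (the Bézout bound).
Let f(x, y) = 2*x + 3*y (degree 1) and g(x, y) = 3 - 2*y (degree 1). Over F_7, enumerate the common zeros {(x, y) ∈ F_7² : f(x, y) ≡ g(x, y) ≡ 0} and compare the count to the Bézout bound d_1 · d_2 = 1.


Common zeros: {(3, 5)}; count = 1; Bézout bound = 1.

deg(f) = 1, deg(g) = 1, so Bézout bound = 1.
Scan x ∈ F_7. For each x, list the y ∈ F_7 with f(x, y) ≡ 0 and those with g(x, y) ≡ 0 (mod 7); the common zeros in that column are the intersection.
  x = 0: f ≡ 0 at y ∈ {0}; g ≡ 0 at y ∈ {5}; common: ∅.
  x = 1: f ≡ 0 at y ∈ {4}; g ≡ 0 at y ∈ {5}; common: ∅.
  x = 2: f ≡ 0 at y ∈ {1}; g ≡ 0 at y ∈ {5}; common: ∅.
  x = 3: f ≡ 0 at y ∈ {5}; g ≡ 0 at y ∈ {5}; common: {5}.
  x = 4: f ≡ 0 at y ∈ {2}; g ≡ 0 at y ∈ {5}; common: ∅.
  x = 5: f ≡ 0 at y ∈ {6}; g ≡ 0 at y ∈ {5}; common: ∅.
  x = 6: f ≡ 0 at y ∈ {3}; g ≡ 0 at y ∈ {5}; common: ∅.
Collecting: common zeros = {(3, 5)}, so the count is 1.
Comparison with the Bézout bound: 1 ≤ 1 = deg(f)·deg(g), as expected for curves with no common component (the bound is attained).


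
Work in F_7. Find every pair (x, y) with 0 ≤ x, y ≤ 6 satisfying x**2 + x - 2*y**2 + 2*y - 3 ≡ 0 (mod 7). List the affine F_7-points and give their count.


Affine F_7-points: {(0, 2), (0, 6), (2, 4), (4, 4), (6, 2), (6, 6)}; count = 6.

For each of the 49 pairs (x, y) ∈ F_7², evaluate f(x, y) mod 7. Record the zeros.
  x = 0: [0↦4, 1↦4, 2↦0, 3↦6, 4↦1, 5↦6, 6↦0]  zeros at y ∈ {2, 6}
  x = 1: [0↦6, 1↦6, 2↦2, 3↦1, 4↦3, 5↦1, 6↦2]  zeros at y ∈ ∅
  x = 2: [0↦3, 1↦3, 2↦6, 3↦5, 4↦0, 5↦5, 6↦6]  zeros at y ∈ {4}
  x = 3: [0↦2, 1↦2, 2↦5, 3↦4, 4↦6, 5↦4, 6↦5]  zeros at y ∈ ∅
  x = 4: [0↦3, 1↦3, 2↦6, 3↦5, 4↦0, 5↦5, 6↦6]  zeros at y ∈ {4}
  x = 5: [0↦6, 1↦6, 2↦2, 3↦1, 4↦3, 5↦1, 6↦2]  zeros at y ∈ ∅
  x = 6: [0↦4, 1↦4, 2↦0, 3↦6, 4↦1, 5↦6, 6↦0]  zeros at y ∈ {2, 6}
Collecting zeros: affine points = {(0, 2), (0, 6), (2, 4), (4, 4), (6, 2), (6, 6)}.
Total count |C(F_7)_aff| = 6.


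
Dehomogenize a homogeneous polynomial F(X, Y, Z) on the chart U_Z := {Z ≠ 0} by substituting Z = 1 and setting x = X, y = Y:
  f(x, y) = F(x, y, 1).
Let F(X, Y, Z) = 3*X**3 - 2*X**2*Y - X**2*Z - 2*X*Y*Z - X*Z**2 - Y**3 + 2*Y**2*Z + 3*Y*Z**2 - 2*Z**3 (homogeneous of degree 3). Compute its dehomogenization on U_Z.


f(x, y) = 3*x**3 - 2*x**2*y - x**2 - 2*x*y - x - y**3 + 2*y**2 + 3*y - 2

On U_Z we set Z = 1. Each monomial c·X^i·Y^j·Z^k in F becomes c·x^i·y^j·1^k = c·x^i·y^j.
Substituting Z = 1: F(X, Y, 1) = 3*x**3 - 2*x**2*y - x**2 - 2*x*y - x - y**3 + 2*y**2 + 3*y - 2.
Note: deg(f) ≤ deg(F) = 3; strict inequality happens when F is divisible by Z (lost terms).


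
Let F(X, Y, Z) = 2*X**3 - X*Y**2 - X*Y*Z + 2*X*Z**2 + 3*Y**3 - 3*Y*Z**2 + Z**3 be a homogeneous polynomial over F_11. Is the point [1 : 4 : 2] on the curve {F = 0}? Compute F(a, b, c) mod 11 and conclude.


F(1,4,2) ≡ 6 (mod 11); P is NOT on the curve.

Evaluate F(1, 4, 2) term-by-term (mod 11).
  2*X**3 ↦ 2·1·1·1 = 2
  -X*Y**2 ↦ -1·1·16·1 = -16
  -X*Y*Z ↦ -1·1·4·2 = -8
  2*X*Z**2 ↦ 2·1·1·4 = 8
  3*Y**3 ↦ 3·1·64·1 = 192
  -3*Y*Z**2 ↦ -3·1·4·4 = -48
  Z**3 ↦ 1·1·1·8 = 8
Sum: F(1, 4, 2) = (2) + (-16) + (-8) + (8) + (192) + (-48) + (8) = 138.
Reducing mod 11: 138 ≡ 6 (mod 11).
Since F(a, b, c) ≡ 6 ≠ 0 (mod 11), P does NOT lie on the curve.


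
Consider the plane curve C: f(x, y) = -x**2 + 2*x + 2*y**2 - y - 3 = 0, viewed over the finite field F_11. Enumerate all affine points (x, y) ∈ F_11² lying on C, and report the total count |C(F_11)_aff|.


Affine F_11-points: {(0, 7), (0, 10), (2, 7), (2, 10), (3, 2), (3, 4), (4, 0), (4, 6), (9, 0), (9, 6), (10, 2), (10, 4)}; count = 12.

For each of the 121 pairs (x, y) ∈ F_11², evaluate f(x, y) mod 11. Record the zeros.
  x = 0: [0↦8, 1↦9, 2↦3, 3↦1, 4↦3, 5↦9, 6↦8, 7↦0, 8↦7, 9↦7, 10↦0]  zeros at y ∈ {7, 10}
  x = 1: [0↦9, 1↦10, 2↦4, 3↦2, 4↦4, 5↦10, 6↦9, 7↦1, 8↦8, 9↦8, 10↦1]  zeros at y ∈ ∅
  x = 2: [0↦8, 1↦9, 2↦3, 3↦1, 4↦3, 5↦9, 6↦8, 7↦0, 8↦7, 9↦7, 10↦0]  zeros at y ∈ {7, 10}
  x = 3: [0↦5, 1↦6, 2↦0, 3↦9, 4↦0, 5↦6, 6↦5, 7↦8, 8↦4, 9↦4, 10↦8]  zeros at y ∈ {2, 4}
  x = 4: [0↦0, 1↦1, 2↦6, 3↦4, 4↦6, 5↦1, 6↦0, 7↦3, 8↦10, 9↦10, 10↦3]  zeros at y ∈ {0, 6}
  x = 5: [0↦4, 1↦5, 2↦10, 3↦8, 4↦10, 5↦5, 6↦4, 7↦7, 8↦3, 9↦3, 10↦7]  zeros at y ∈ ∅
  x = 6: [0↦6, 1↦7, 2↦1, 3↦10, 4↦1, 5↦7, 6↦6, 7↦9, 8↦5, 9↦5, 10↦9]  zeros at y ∈ ∅
  x = 7: [0↦6, 1↦7, 2↦1, 3↦10, 4↦1, 5↦7, 6↦6, 7↦9, 8↦5, 9↦5, 10↦9]  zeros at y ∈ ∅
  x = 8: [0↦4, 1↦5, 2↦10, 3↦8, 4↦10, 5↦5, 6↦4, 7↦7, 8↦3, 9↦3, 10↦7]  zeros at y ∈ ∅
  x = 9: [0↦0, 1↦1, 2↦6, 3↦4, 4↦6, 5↦1, 6↦0, 7↦3, 8↦10, 9↦10, 10↦3]  zeros at y ∈ {0, 6}
  x = 10: [0↦5, 1↦6, 2↦0, 3↦9, 4↦0, 5↦6, 6↦5, 7↦8, 8↦4, 9↦4, 10↦8]  zeros at y ∈ {2, 4}
Collecting zeros: affine points = {(0, 7), (0, 10), (2, 7), (2, 10), (3, 2), (3, 4), (4, 0), (4, 6), (9, 0), (9, 6), (10, 2), (10, 4)}.
Total count |C(F_11)_aff| = 12.


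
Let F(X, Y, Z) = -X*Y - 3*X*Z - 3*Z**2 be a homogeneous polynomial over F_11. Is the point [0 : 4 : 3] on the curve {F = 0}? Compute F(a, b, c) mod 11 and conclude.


F(0,4,3) ≡ 6 (mod 11); P is NOT on the curve.

Evaluate F(0, 4, 3) term-by-term (mod 11).
  -X*Y ↦ -1·0·4·1 = 0
  -3*X*Z ↦ -3·0·1·3 = 0
  -3*Z**2 ↦ -3·1·1·9 = -27
Sum: F(0, 4, 3) = (0) + (0) + (-27) = -27.
Reducing mod 11: -27 ≡ 6 (mod 11).
Since F(a, b, c) ≡ 6 ≠ 0 (mod 11), P does NOT lie on the curve.


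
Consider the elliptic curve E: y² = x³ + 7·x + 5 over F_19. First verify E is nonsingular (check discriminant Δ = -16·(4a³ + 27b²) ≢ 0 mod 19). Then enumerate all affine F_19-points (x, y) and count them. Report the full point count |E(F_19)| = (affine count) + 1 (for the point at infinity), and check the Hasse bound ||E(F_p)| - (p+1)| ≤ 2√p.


Affine points = {(0, 9), (0, 10), (6, 4), (6, 15), (7, 6), (7, 13), (10, 7), (10, 12), (11, 8), (11, 11), (14, 4), (14, 15), (18, 4), (18, 15)}; affine count = 14; |E(F_19)| = 15.

Discriminant check: Δ ∝ 4a³ + 27b² = 4·7³ + 27·5² = 4·343 + 27·25 ≡ 14 (mod 19). Nonzero ⇒ E is nonsingular.
For each x ∈ F_19, compute rhs = x³ + 7·x + 5 mod 19, then count y ∈ F_19 with y² ≡ rhs.
  x = 0: rhs = 5, matching y values: 9, 10 (2 points).
  x = 1: rhs = 13, matching y values: none (0 points).
  x = 2: rhs = 8, matching y values: none (0 points).
  x = 3: rhs = 15, matching y values: none (0 points).
  x = 4: rhs = 2, matching y values: none (0 points).
  x = 5: rhs = 13, matching y values: none (0 points).
  x = 6: rhs = 16, matching y values: 4, 15 (2 points).
  x = 7: rhs = 17, matching y values: 6, 13 (2 points).
  x = 8: rhs = 3, matching y values: none (0 points).
  x = 9: rhs = 18, matching y values: none (0 points).
  x = 10: rhs = 11, matching y values: 7, 12 (2 points).
  x = 11: rhs = 7, matching y values: 8, 11 (2 points).
  x = 12: rhs = 12, matching y values: none (0 points).
  x = 13: rhs = 13, matching y values: none (0 points).
  x = 14: rhs = 16, matching y values: 4, 15 (2 points).
  x = 15: rhs = 8, matching y values: none (0 points).
  x = 16: rhs = 14, matching y values: none (0 points).
  x = 17: rhs = 2, matching y values: none (0 points).
  x = 18: rhs = 16, matching y values: 4, 15 (2 points).
Total affine count: 14.
Full point count |E(F_19)| = 14 + 1 = 15.
Hasse bound: |15 − (19+1)| = |-5| = 5 ≤ 2√19 ≈ 8.7178 ✓.


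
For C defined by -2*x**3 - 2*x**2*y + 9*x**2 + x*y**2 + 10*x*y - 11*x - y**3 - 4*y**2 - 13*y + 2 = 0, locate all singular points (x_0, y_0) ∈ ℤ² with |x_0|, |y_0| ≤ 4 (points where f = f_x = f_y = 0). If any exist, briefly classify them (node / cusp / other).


Singular points: {(2, -1)}; classification: node.

Compute partial derivatives:
  f_x = -6*x**2 - 4*x*y + 18*x + y**2 + 10*y - 11.
  f_y = -2*x**2 + 2*x*y + 10*x - 3*y**2 - 8*y - 13.
Scan x_0 ∈ {−4, ..., 4}. For each x_0, f_y(x_0, y) is a polynomial in y; find its integer roots y ∈ {−4, ..., 4}, then test f_x and f at those candidates.
  x = -4: f_y(-4, y) = -3*y**2 - 16*y - 85; no integer root y with |y| ≤ 4.
  x = -3: f_y(-3, y) = -3*y**2 - 14*y - 61; no integer root y with |y| ≤ 4.
  x = -2: f_y(-2, y) = -3*y**2 - 12*y - 41; no integer root y with |y| ≤ 4.
  x = -1: f_y(-1, y) = -3*y**2 - 10*y - 25; no integer root y with |y| ≤ 4.
  x = 0: f_y(0, y) = -3*y**2 - 8*y - 13; no integer root y with |y| ≤ 4.
  x = 1: f_y(1, y) = -3*y**2 - 6*y - 5; no integer root y with |y| ≤ 4.
  x = 2: f_y(2, y) = -3*y**2 - 4*y - 1; vanishes at y ∈ {-1}. (2, -1): f_x = 0, f = 0 — SINGULAR.
  x = 3: f_y(3, y) = -3*y**2 - 2*y - 1; no integer root y with |y| ≤ 4.
  x = 4: f_y(4, y) = -3*y**2 - 5; no integer root y with |y| ≤ 4.
Only singular point on the grid: (2, -1).
Classify: substitute x = 2 + u, y = -1 + v and expand: f = -2*u**3 - 2*u**2*v - u**2 + u*v**2 - v**3 + v**2.
No constant or linear terms (consistent with a singular point). Quadratic part: -u**2 + v**2. Cubic part: -2*u**3 - 2*u**2*v + u*v**2 - v**3.
The quadratic part v**2 - u**2 = (v − u)(v + u) splits into two distinct linear factors, so there are two distinct tangent lines y − -1 = ±(x − 2) — this is a node (ordinary double point).
Classification: node.


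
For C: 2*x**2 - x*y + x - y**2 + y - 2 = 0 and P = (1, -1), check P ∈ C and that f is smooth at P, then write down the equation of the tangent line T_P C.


Tangent line at P: 6*x + 2*y - 4 = 0.

Step 1: f(1, -1) = 0, so P lies on C.
Step 2: partial derivatives
  f_x(x, y) = 4*x - y + 1, f_y(x, y) = -x - 2*y + 1.
  f_x(P) = 6, f_y(P) = 2 (gradient nonzero, so P is smooth).
Step 3: tangent line at P: 6·(x − 1) + 2·(y − -1) = 0.
Expanding: 6*x + 2*y - 4 = 0.


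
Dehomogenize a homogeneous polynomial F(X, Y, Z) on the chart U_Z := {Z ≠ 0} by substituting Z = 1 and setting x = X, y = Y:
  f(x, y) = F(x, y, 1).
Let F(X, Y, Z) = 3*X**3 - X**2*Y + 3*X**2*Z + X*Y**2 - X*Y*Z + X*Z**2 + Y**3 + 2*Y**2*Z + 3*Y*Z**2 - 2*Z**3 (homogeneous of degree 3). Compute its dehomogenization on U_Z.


f(x, y) = 3*x**3 - x**2*y + 3*x**2 + x*y**2 - x*y + x + y**3 + 2*y**2 + 3*y - 2

On U_Z we set Z = 1. Each monomial c·X^i·Y^j·Z^k in F becomes c·x^i·y^j·1^k = c·x^i·y^j.
Substituting Z = 1: F(X, Y, 1) = 3*x**3 - x**2*y + 3*x**2 + x*y**2 - x*y + x + y**3 + 2*y**2 + 3*y - 2.
Note: deg(f) ≤ deg(F) = 3; strict inequality happens when F is divisible by Z (lost terms).


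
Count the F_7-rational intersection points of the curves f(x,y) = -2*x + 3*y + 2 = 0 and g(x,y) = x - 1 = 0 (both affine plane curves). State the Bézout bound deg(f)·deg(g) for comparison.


Common zeros: {(1, 0)}; count = 1; Bézout bound = 1.

deg(f) = 1, deg(g) = 1, so Bézout bound = 1.
Scan x ∈ F_7. For each x, list the y ∈ F_7 with f(x, y) ≡ 0 and those with g(x, y) ≡ 0 (mod 7); the common zeros in that column are the intersection.
  x = 0: f ≡ 0 at y ∈ {4}; g ≡ 0 at y ∈ ∅; common: ∅.
  x = 1: f ≡ 0 at y ∈ {0}; g ≡ 0 at y ∈ {0, 1, 2, 3, 4, 5, 6}; common: {0}.
  x = 2: f ≡ 0 at y ∈ {3}; g ≡ 0 at y ∈ ∅; common: ∅.
  x = 3: f ≡ 0 at y ∈ {6}; g ≡ 0 at y ∈ ∅; common: ∅.
  x = 4: f ≡ 0 at y ∈ {2}; g ≡ 0 at y ∈ ∅; common: ∅.
  x = 5: f ≡ 0 at y ∈ {5}; g ≡ 0 at y ∈ ∅; common: ∅.
  x = 6: f ≡ 0 at y ∈ {1}; g ≡ 0 at y ∈ ∅; common: ∅.
Collecting: common zeros = {(1, 0)}, so the count is 1.
Comparison with the Bézout bound: 1 ≤ 1 = deg(f)·deg(g), as expected for curves with no common component (the bound is attained).


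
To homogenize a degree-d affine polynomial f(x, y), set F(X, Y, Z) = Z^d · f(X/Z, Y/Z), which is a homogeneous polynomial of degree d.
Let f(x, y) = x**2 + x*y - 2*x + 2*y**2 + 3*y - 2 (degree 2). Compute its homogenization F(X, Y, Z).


F(X, Y, Z) = X**2 + X*Y - 2*X*Z + 2*Y**2 + 3*Y*Z - 2*Z**2

deg(f) = 2.
Substitute x = X/Z, y = Y/Z into f, then multiply by Z^2.
  monomial 1·x^2·y^0 ↦ 1·X^2·Y^0·Z^0.
  monomial 1·x^1·y^1 ↦ 1·X^1·Y^1·Z^0.
  monomial -2·x^1·y^0 ↦ -2·X^1·Y^0·Z^1.
  monomial 2·x^0·y^2 ↦ 2·X^0·Y^2·Z^0.
  monomial 3·x^0·y^1 ↦ 3·X^0·Y^1·Z^1.
  monomial -2·x^0·y^0 ↦ -2·X^0·Y^0·Z^2.
Collecting: F(X, Y, Z) = X**2 + X*Y - 2*X*Z + 2*Y**2 + 3*Y*Z - 2*Z**2.


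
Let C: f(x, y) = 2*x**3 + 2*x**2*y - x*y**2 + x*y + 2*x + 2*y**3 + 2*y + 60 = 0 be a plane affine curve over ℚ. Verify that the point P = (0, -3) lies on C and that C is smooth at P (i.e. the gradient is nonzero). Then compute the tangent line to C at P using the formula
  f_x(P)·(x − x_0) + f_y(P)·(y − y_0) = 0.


Tangent line at P: -10*x + 56*y + 168 = 0.

Step 1: f(0, -3) = 0, so P lies on C.
Step 2: partial derivatives
  f_x(x, y) = 6*x**2 + 4*x*y - y**2 + y + 2, f_y(x, y) = 2*x**2 - 2*x*y + x + 6*y**2 + 2.
  f_x(P) = -10, f_y(P) = 56 (gradient nonzero, so P is smooth).
Step 3: tangent line at P: -10·(x − 0) + 56·(y − -3) = 0.
Expanding: -10*x + 56*y + 168 = 0.


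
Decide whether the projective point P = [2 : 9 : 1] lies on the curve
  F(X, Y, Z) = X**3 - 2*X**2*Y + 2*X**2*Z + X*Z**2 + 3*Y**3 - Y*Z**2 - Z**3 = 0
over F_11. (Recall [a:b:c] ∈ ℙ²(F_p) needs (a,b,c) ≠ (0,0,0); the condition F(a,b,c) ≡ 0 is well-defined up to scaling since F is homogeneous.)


F(2,9,1) ≡ 0 (mod 11); P is on the curve.

Evaluate F(2, 9, 1) term-by-term (mod 11).
  X**3 ↦ 1·8·1·1 = 8
  -2*X**2*Y ↦ -2·4·9·1 = -72
  2*X**2*Z ↦ 2·4·1·1 = 8
  X*Z**2 ↦ 1·2·1·1 = 2
  3*Y**3 ↦ 3·1·729·1 = 2187
  -Y*Z**2 ↦ -1·1·9·1 = -9
  -Z**3 ↦ -1·1·1·1 = -1
Sum: F(2, 9, 1) = (8) + (-72) + (8) + (2) + (2187) + (-9) + (-1) = 2123.
Reducing mod 11: 2123 ≡ 0 (mod 11).
Since F(a, b, c) ≡ 0 (mod 11), P lies on the curve.


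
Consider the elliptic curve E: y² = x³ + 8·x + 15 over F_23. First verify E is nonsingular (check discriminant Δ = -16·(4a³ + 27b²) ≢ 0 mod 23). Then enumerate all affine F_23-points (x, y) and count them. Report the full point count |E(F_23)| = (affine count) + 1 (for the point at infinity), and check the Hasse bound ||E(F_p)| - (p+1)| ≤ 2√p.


Affine points = {(1, 1), (1, 22), (2, 4), (2, 19), (6, 7), (6, 16), (7, 0), (8, 4), (8, 19), (11, 10), (11, 13), (13, 4), (13, 19), (17, 2), (17, 21), (22, 11), (22, 12)}; affine count = 17; |E(F_23)| = 18.

Discriminant check: Δ ∝ 4a³ + 27b² = 4·8³ + 27·15² = 4·512 + 27·225 ≡ 4 (mod 23). Nonzero ⇒ E is nonsingular.
For each x ∈ F_23, compute rhs = x³ + 8·x + 15 mod 23, then count y ∈ F_23 with y² ≡ rhs.
  x = 0: rhs = 15, matching y values: none (0 points).
  x = 1: rhs = 1, matching y values: 1, 22 (2 points).
  x = 2: rhs = 16, matching y values: 4, 19 (2 points).
  x = 3: rhs = 20, matching y values: none (0 points).
  x = 4: rhs = 19, matching y values: none (0 points).
  x = 5: rhs = 19, matching y values: none (0 points).
  x = 6: rhs = 3, matching y values: 7, 16 (2 points).
  x = 7: rhs = 0, matching y values: 0 (1 points).
  x = 8: rhs = 16, matching y values: 4, 19 (2 points).
  x = 9: rhs = 11, matching y values: none (0 points).
  x = 10: rhs = 14, matching y values: none (0 points).
  x = 11: rhs = 8, matching y values: 10, 13 (2 points).
  x = 12: rhs = 22, matching y values: none (0 points).
  x = 13: rhs = 16, matching y values: 4, 19 (2 points).
  x = 14: rhs = 19, matching y values: none (0 points).
  x = 15: rhs = 14, matching y values: none (0 points).
  x = 16: rhs = 7, matching y values: none (0 points).
  x = 17: rhs = 4, matching y values: 2, 21 (2 points).
  x = 18: rhs = 11, matching y values: none (0 points).
  x = 19: rhs = 11, matching y values: none (0 points).
  x = 20: rhs = 10, matching y values: none (0 points).
  x = 21: rhs = 14, matching y values: none (0 points).
  x = 22: rhs = 6, matching y values: 11, 12 (2 points).
Total affine count: 17.
Full point count |E(F_23)| = 17 + 1 = 18.
Hasse bound: |18 − (23+1)| = |-6| = 6 ≤ 2√23 ≈ 9.5917 ✓.


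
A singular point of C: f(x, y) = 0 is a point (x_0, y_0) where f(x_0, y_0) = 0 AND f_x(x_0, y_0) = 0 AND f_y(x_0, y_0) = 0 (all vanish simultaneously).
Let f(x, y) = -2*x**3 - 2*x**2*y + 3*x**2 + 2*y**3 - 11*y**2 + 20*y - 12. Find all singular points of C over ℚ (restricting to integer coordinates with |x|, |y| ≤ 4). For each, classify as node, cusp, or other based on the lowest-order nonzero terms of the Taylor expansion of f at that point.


Singular points: {(0, 2)}; classification: node.

Compute partial derivatives:
  f_x = -6*x**2 - 4*x*y + 6*x.
  f_y = -2*x**2 + 6*y**2 - 22*y + 20.
Scan x_0 ∈ {−4, ..., 4}. For each x_0, f_y(x_0, y) is a polynomial in y; find its integer roots y ∈ {−4, ..., 4}, then test f_x and f at those candidates.
  x = -4: f_y(-4, y) = 6*y**2 - 22*y - 12; no integer root y with |y| ≤ 4.
  x = -3: f_y(-3, y) = 6*y**2 - 22*y + 2; no integer root y with |y| ≤ 4.
  x = -2: f_y(-2, y) = 6*y**2 - 22*y + 12; vanishes at y ∈ {3}. (-2, 3): f_x = -12 ≠ 0.
  x = -1: f_y(-1, y) = 6*y**2 - 22*y + 18; no integer root y with |y| ≤ 4.
  x = 0: f_y(0, y) = 6*y**2 - 22*y + 20; vanishes at y ∈ {2}. (0, 2): f_x = 0, f = 0 — SINGULAR.
  x = 1: f_y(1, y) = 6*y**2 - 22*y + 18; no integer root y with |y| ≤ 4.
  x = 2: f_y(2, y) = 6*y**2 - 22*y + 12; vanishes at y ∈ {3}. (2, 3): f_x = -36 ≠ 0.
  x = 3: f_y(3, y) = 6*y**2 - 22*y + 2; no integer root y with |y| ≤ 4.
  x = 4: f_y(4, y) = 6*y**2 - 22*y - 12; no integer root y with |y| ≤ 4.
Only singular point on the grid: (0, 2).
Classify: substitute x = 0 + u, y = 2 + v and expand: f = -2*u**3 - 2*u**2*v - u**2 + 2*v**3 + v**2.
No constant or linear terms (consistent with a singular point). Quadratic part: -u**2 + v**2. Cubic part: -2*u**3 - 2*u**2*v + 2*v**3.
The quadratic part v**2 - u**2 = (v − u)(v + u) splits into two distinct linear factors, so there are two distinct tangent lines y − 2 = ±(x − 0) — this is a node (ordinary double point).
Classification: node.


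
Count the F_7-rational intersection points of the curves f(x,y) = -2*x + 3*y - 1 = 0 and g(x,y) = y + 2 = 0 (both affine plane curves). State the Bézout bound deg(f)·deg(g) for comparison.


Common zeros: {(0, 5)}; count = 1; Bézout bound = 1.

deg(f) = 1, deg(g) = 1, so Bézout bound = 1.
Scan x ∈ F_7. For each x, list the y ∈ F_7 with f(x, y) ≡ 0 and those with g(x, y) ≡ 0 (mod 7); the common zeros in that column are the intersection.
  x = 0: f ≡ 0 at y ∈ {5}; g ≡ 0 at y ∈ {5}; common: {5}.
  x = 1: f ≡ 0 at y ∈ {1}; g ≡ 0 at y ∈ {5}; common: ∅.
  x = 2: f ≡ 0 at y ∈ {4}; g ≡ 0 at y ∈ {5}; common: ∅.
  x = 3: f ≡ 0 at y ∈ {0}; g ≡ 0 at y ∈ {5}; common: ∅.
  x = 4: f ≡ 0 at y ∈ {3}; g ≡ 0 at y ∈ {5}; common: ∅.
  x = 5: f ≡ 0 at y ∈ {6}; g ≡ 0 at y ∈ {5}; common: ∅.
  x = 6: f ≡ 0 at y ∈ {2}; g ≡ 0 at y ∈ {5}; common: ∅.
Collecting: common zeros = {(0, 5)}, so the count is 1.
Comparison with the Bézout bound: 1 ≤ 1 = deg(f)·deg(g), as expected for curves with no common component (the bound is attained).


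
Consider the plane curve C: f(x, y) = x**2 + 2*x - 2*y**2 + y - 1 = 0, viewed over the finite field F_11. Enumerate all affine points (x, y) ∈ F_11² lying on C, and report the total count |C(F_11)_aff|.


Affine F_11-points: {(0, 8), (0, 9), (3, 7), (3, 10), (4, 1), (4, 5), (5, 1), (5, 5), (6, 7), (6, 10), (9, 8), (9, 9)}; count = 12.

For each of the 121 pairs (x, y) ∈ F_11², evaluate f(x, y) mod 11. Record the zeros.
  x = 0: [0↦10, 1↦9, 2↦4, 3↦6, 4↦4, 5↦9, 6↦10, 7↦7, 8↦0, 9↦0, 10↦7]  zeros at y ∈ {8, 9}
  x = 1: [0↦2, 1↦1, 2↦7, 3↦9, 4↦7, 5↦1, 6↦2, 7↦10, 8↦3, 9↦3, 10↦10]  zeros at y ∈ ∅
  x = 2: [0↦7, 1↦6, 2↦1, 3↦3, 4↦1, 5↦6, 6↦7, 7↦4, 8↦8, 9↦8, 10↦4]  zeros at y ∈ ∅
  x = 3: [0↦3, 1↦2, 2↦8, 3↦10, 4↦8, 5↦2, 6↦3, 7↦0, 8↦4, 9↦4, 10↦0]  zeros at y ∈ {7, 10}
  x = 4: [0↦1, 1↦0, 2↦6, 3↦8, 4↦6, 5↦0, 6↦1, 7↦9, 8↦2, 9↦2, 10↦9]  zeros at y ∈ {1, 5}
  x = 5: [0↦1, 1↦0, 2↦6, 3↦8, 4↦6, 5↦0, 6↦1, 7↦9, 8↦2, 9↦2, 10↦9]  zeros at y ∈ {1, 5}
  x = 6: [0↦3, 1↦2, 2↦8, 3↦10, 4↦8, 5↦2, 6↦3, 7↦0, 8↦4, 9↦4, 10↦0]  zeros at y ∈ {7, 10}
  x = 7: [0↦7, 1↦6, 2↦1, 3↦3, 4↦1, 5↦6, 6↦7, 7↦4, 8↦8, 9↦8, 10↦4]  zeros at y ∈ ∅
  x = 8: [0↦2, 1↦1, 2↦7, 3↦9, 4↦7, 5↦1, 6↦2, 7↦10, 8↦3, 9↦3, 10↦10]  zeros at y ∈ ∅
  x = 9: [0↦10, 1↦9, 2↦4, 3↦6, 4↦4, 5↦9, 6↦10, 7↦7, 8↦0, 9↦0, 10↦7]  zeros at y ∈ {8, 9}
  x = 10: [0↦9, 1↦8, 2↦3, 3↦5, 4↦3, 5↦8, 6↦9, 7↦6, 8↦10, 9↦10, 10↦6]  zeros at y ∈ ∅
Collecting zeros: affine points = {(0, 8), (0, 9), (3, 7), (3, 10), (4, 1), (4, 5), (5, 1), (5, 5), (6, 7), (6, 10), (9, 8), (9, 9)}.
Total count |C(F_11)_aff| = 12.


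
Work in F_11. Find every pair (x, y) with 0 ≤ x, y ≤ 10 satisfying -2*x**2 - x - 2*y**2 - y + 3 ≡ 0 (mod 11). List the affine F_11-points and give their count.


Affine F_11-points: {(0, 1), (0, 4), (1, 0), (1, 5), (2, 8), (3, 8), (4, 0), (4, 5), (5, 1), (5, 4), (8, 2), (8, 3)}; count = 12.

For each of the 121 pairs (x, y) ∈ F_11², evaluate f(x, y) mod 11. Record the zeros.
  x = 0: [0↦3, 1↦0, 2↦4, 3↦4, 4↦0, 5↦3, 6↦2, 7↦8, 8↦10, 9↦8, 10↦2]  zeros at y ∈ {1, 4}
  x = 1: [0↦0, 1↦8, 2↦1, 3↦1, 4↦8, 5↦0, 6↦10, 7↦5, 8↦7, 9↦5, 10↦10]  zeros at y ∈ {0, 5}
  x = 2: [0↦4, 1↦1, 2↦5, 3↦5, 4↦1, 5↦4, 6↦3, 7↦9, 8↦0, 9↦9, 10↦3]  zeros at y ∈ {8}
  x = 3: [0↦4, 1↦1, 2↦5, 3↦5, 4↦1, 5↦4, 6↦3, 7↦9, 8↦0, 9↦9, 10↦3]  zeros at y ∈ {8}
  x = 4: [0↦0, 1↦8, 2↦1, 3↦1, 4↦8, 5↦0, 6↦10, 7↦5, 8↦7, 9↦5, 10↦10]  zeros at y ∈ {0, 5}
  x = 5: [0↦3, 1↦0, 2↦4, 3↦4, 4↦0, 5↦3, 6↦2, 7↦8, 8↦10, 9↦8, 10↦2]  zeros at y ∈ {1, 4}
  x = 6: [0↦2, 1↦10, 2↦3, 3↦3, 4↦10, 5↦2, 6↦1, 7↦7, 8↦9, 9↦7, 10↦1]  zeros at y ∈ ∅
  x = 7: [0↦8, 1↦5, 2↦9, 3↦9, 4↦5, 5↦8, 6↦7, 7↦2, 8↦4, 9↦2, 10↦7]  zeros at y ∈ ∅
  x = 8: [0↦10, 1↦7, 2↦0, 3↦0, 4↦7, 5↦10, 6↦9, 7↦4, 8↦6, 9↦4, 10↦9]  zeros at y ∈ {2, 3}
  x = 9: [0↦8, 1↦5, 2↦9, 3↦9, 4↦5, 5↦8, 6↦7, 7↦2, 8↦4, 9↦2, 10↦7]  zeros at y ∈ ∅
  x = 10: [0↦2, 1↦10, 2↦3, 3↦3, 4↦10, 5↦2, 6↦1, 7↦7, 8↦9, 9↦7, 10↦1]  zeros at y ∈ ∅
Collecting zeros: affine points = {(0, 1), (0, 4), (1, 0), (1, 5), (2, 8), (3, 8), (4, 0), (4, 5), (5, 1), (5, 4), (8, 2), (8, 3)}.
Total count |C(F_11)_aff| = 12.


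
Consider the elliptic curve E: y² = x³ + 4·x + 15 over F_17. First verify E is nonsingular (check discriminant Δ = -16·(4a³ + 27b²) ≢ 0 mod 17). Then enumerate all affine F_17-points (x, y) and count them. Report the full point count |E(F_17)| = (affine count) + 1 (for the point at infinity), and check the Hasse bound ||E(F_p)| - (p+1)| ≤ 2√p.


Affine points = {(0, 7), (0, 10), (6, 0), (8, 7), (8, 10), (9, 7), (9, 10), (10, 1), (10, 16), (11, 8), (11, 9), (15, 4), (15, 13)}; affine count = 13; |E(F_17)| = 14.

Discriminant check: Δ ∝ 4a³ + 27b² = 4·4³ + 27·15² = 4·64 + 27·225 ≡ 7 (mod 17). Nonzero ⇒ E is nonsingular.
For each x ∈ F_17, compute rhs = x³ + 4·x + 15 mod 17, then count y ∈ F_17 with y² ≡ rhs.
  x = 0: rhs = 15, matching y values: 7, 10 (2 points).
  x = 1: rhs = 3, matching y values: none (0 points).
  x = 2: rhs = 14, matching y values: none (0 points).
  x = 3: rhs = 3, matching y values: none (0 points).
  x = 4: rhs = 10, matching y values: none (0 points).
  x = 5: rhs = 7, matching y values: none (0 points).
  x = 6: rhs = 0, matching y values: 0 (1 points).
  x = 7: rhs = 12, matching y values: none (0 points).
  x = 8: rhs = 15, matching y values: 7, 10 (2 points).
  x = 9: rhs = 15, matching y values: 7, 10 (2 points).
  x = 10: rhs = 1, matching y values: 1, 16 (2 points).
  x = 11: rhs = 13, matching y values: 8, 9 (2 points).
  x = 12: rhs = 6, matching y values: none (0 points).
  x = 13: rhs = 3, matching y values: none (0 points).
  x = 14: rhs = 10, matching y values: none (0 points).
  x = 15: rhs = 16, matching y values: 4, 13 (2 points).
  x = 16: rhs = 10, matching y values: none (0 points).
Total affine count: 13.
Full point count |E(F_17)| = 13 + 1 = 14.
Hasse bound: |14 − (17+1)| = |-4| = 4 ≤ 2√17 ≈ 8.2462 ✓.


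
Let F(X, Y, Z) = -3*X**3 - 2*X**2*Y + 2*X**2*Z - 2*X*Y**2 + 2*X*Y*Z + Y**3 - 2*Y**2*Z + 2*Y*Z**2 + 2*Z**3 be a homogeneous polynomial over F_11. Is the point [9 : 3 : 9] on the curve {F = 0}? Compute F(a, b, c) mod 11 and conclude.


F(9,3,9) ≡ 5 (mod 11); P is NOT on the curve.

Evaluate F(9, 3, 9) term-by-term (mod 11).
  -3*X**3 ↦ -3·729·1·1 = -2187
  -2*X**2*Y ↦ -2·81·3·1 = -486
  2*X**2*Z ↦ 2·81·1·9 = 1458
  -2*X*Y**2 ↦ -2·9·9·1 = -162
  2*X*Y*Z ↦ 2·9·3·9 = 486
  Y**3 ↦ 1·1·27·1 = 27
  -2*Y**2*Z ↦ -2·1·9·9 = -162
  2*Y*Z**2 ↦ 2·1·3·81 = 486
  2*Z**3 ↦ 2·1·1·729 = 1458
Sum: F(9, 3, 9) = (-2187) + (-486) + (1458) + (-162) + (486) + (27) + (-162) + (486) + (1458) = 918.
Reducing mod 11: 918 ≡ 5 (mod 11).
Since F(a, b, c) ≡ 5 ≠ 0 (mod 11), P does NOT lie on the curve.


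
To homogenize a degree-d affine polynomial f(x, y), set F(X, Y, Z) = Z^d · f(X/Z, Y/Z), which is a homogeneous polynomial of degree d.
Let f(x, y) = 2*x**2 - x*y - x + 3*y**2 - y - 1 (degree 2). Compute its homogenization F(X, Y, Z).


F(X, Y, Z) = 2*X**2 - X*Y - X*Z + 3*Y**2 - Y*Z - Z**2

deg(f) = 2.
Substitute x = X/Z, y = Y/Z into f, then multiply by Z^2.
  monomial 2·x^2·y^0 ↦ 2·X^2·Y^0·Z^0.
  monomial -1·x^1·y^1 ↦ -1·X^1·Y^1·Z^0.
  monomial -1·x^1·y^0 ↦ -1·X^1·Y^0·Z^1.
  monomial 3·x^0·y^2 ↦ 3·X^0·Y^2·Z^0.
  monomial -1·x^0·y^1 ↦ -1·X^0·Y^1·Z^1.
  monomial -1·x^0·y^0 ↦ -1·X^0·Y^0·Z^2.
Collecting: F(X, Y, Z) = 2*X**2 - X*Y - X*Z + 3*Y**2 - Y*Z - Z**2.


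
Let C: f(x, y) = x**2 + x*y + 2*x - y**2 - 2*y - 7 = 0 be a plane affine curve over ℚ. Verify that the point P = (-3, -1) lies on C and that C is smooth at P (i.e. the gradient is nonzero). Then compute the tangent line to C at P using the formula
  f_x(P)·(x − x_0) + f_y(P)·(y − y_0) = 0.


Tangent line at P: -5*x - 3*y - 18 = 0.

Step 1: f(-3, -1) = 0, so P lies on C.
Step 2: partial derivatives
  f_x(x, y) = 2*x + y + 2, f_y(x, y) = x - 2*y - 2.
  f_x(P) = -5, f_y(P) = -3 (gradient nonzero, so P is smooth).
Step 3: tangent line at P: -5·(x − -3) + -3·(y − -1) = 0.
Expanding: -5*x - 3*y - 18 = 0.


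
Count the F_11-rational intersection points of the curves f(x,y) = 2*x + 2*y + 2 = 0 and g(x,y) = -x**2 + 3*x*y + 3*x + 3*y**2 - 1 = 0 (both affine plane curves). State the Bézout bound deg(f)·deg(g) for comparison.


Common zeros: {(3, 7)}; count = 1; Bézout bound = 2.

deg(f) = 1, deg(g) = 2, so Bézout bound = 2.
Scan x ∈ F_11. For each x, list the y ∈ F_11 with f(x, y) ≡ 0 and those with g(x, y) ≡ 0 (mod 11); the common zeros in that column are the intersection.
  x = 0: f ≡ 0 at y ∈ {10}; g ≡ 0 at y ∈ {2, 9}; common: ∅.
  x = 1: f ≡ 0 at y ∈ {9}; g ≡ 0 at y ∈ ∅; common: ∅.
  x = 2: f ≡ 0 at y ∈ {8}; g ≡ 0 at y ∈ ∅; common: ∅.
  x = 3: f ≡ 0 at y ∈ {7}; g ≡ 0 at y ∈ {1, 7}; common: {7}.
  x = 4: f ≡ 0 at y ∈ {6}; g ≡ 0 at y ∈ ∅; common: ∅.
  x = 5: f ≡ 0 at y ∈ {5}; g ≡ 0 at y ∈ {0, 6}; common: ∅.
  x = 6: f ≡ 0 at y ∈ {4}; g ≡ 0 at y ∈ ∅; common: ∅.
  x = 7: f ≡ 0 at y ∈ {3}; g ≡ 0 at y ∈ ∅; common: ∅.
  x = 8: f ≡ 0 at y ∈ {2}; g ≡ 0 at y ∈ {5, 9}; common: ∅.
  x = 9: f ≡ 0 at y ∈ {1}; g ≡ 0 at y ∈ {0, 2}; common: ∅.
  x = 10: f ≡ 0 at y ∈ {0}; g ≡ 0 at y ∈ {5, 7}; common: ∅.
Collecting: common zeros = {(3, 7)}, so the count is 1.
Comparison with the Bézout bound: 1 ≤ 2 = deg(f)·deg(g), as expected for curves with no common component (the affine F_11-count falls short of the bound because intersections may lie at infinity, over extension fields, or carry multiplicity).


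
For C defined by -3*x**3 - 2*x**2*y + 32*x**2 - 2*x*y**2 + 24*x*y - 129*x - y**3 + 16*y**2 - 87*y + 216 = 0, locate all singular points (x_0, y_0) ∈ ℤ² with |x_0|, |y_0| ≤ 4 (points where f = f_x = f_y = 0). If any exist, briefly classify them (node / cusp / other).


Singular points: {(3, 3)}; classification: node.

Compute partial derivatives:
  f_x = -9*x**2 - 4*x*y + 64*x - 2*y**2 + 24*y - 129.
  f_y = -2*x**2 - 4*x*y + 24*x - 3*y**2 + 32*y - 87.
Scan x_0 ∈ {−4, ..., 4}. For each x_0, f_y(x_0, y) is a polynomial in y; find its integer roots y ∈ {−4, ..., 4}, then test f_x and f at those candidates.
  x = -4: f_y(-4, y) = -3*y**2 + 48*y - 215; no integer root y with |y| ≤ 4.
  x = -3: f_y(-3, y) = -3*y**2 + 44*y - 177; no integer root y with |y| ≤ 4.
  x = -2: f_y(-2, y) = -3*y**2 + 40*y - 143; no integer root y with |y| ≤ 4.
  x = -1: f_y(-1, y) = -3*y**2 + 36*y - 113; no integer root y with |y| ≤ 4.
  x = 0: f_y(0, y) = -3*y**2 + 32*y - 87; no integer root y with |y| ≤ 4.
  x = 1: f_y(1, y) = -3*y**2 + 28*y - 65; no integer root y with |y| ≤ 4.
  x = 2: f_y(2, y) = -3*y**2 + 24*y - 47; no integer root y with |y| ≤ 4.
  x = 3: f_y(3, y) = -3*y**2 + 20*y - 33; vanishes at y ∈ {3}. (3, 3): f_x = 0, f = 0 — SINGULAR.
  x = 4: f_y(4, y) = -3*y**2 + 16*y - 23; no integer root y with |y| ≤ 4.
Only singular point on the grid: (3, 3).
Classify: substitute x = 3 + u, y = 3 + v and expand: f = -3*u**3 - 2*u**2*v - u**2 - 2*u*v**2 - v**3 + v**2.
No constant or linear terms (consistent with a singular point). Quadratic part: -u**2 + v**2. Cubic part: -3*u**3 - 2*u**2*v - 2*u*v**2 - v**3.
The quadratic part v**2 - u**2 = (v − u)(v + u) splits into two distinct linear factors, so there are two distinct tangent lines y − 3 = ±(x − 3) — this is a node (ordinary double point).
Classification: node.
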